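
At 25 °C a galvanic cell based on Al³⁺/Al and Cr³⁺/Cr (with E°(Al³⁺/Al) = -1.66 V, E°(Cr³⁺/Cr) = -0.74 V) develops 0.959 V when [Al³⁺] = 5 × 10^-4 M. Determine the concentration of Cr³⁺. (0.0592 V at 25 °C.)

From the Nernst equation, log Q = n(E° − E)/0.0592 = 3(0.92 − 0.959)/0.0592 = -1.976, so Q = 0.0106.
With Q = [Al³⁺]/[Cr³⁺] and the known concentrations, [Cr³⁺] in the denominator gives [Cr³⁺] = 0.047 M.

0.047 M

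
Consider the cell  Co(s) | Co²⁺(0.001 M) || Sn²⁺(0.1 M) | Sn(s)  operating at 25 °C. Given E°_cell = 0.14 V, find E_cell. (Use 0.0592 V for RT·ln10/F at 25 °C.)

0.199 V

Balancing electrons gives n = 2; the reaction quotient is Q = [Co²⁺]/[Sn²⁺] = 0.0100.
At 25 °C, E = E° − (0.0592/n) log Q = 0.14 − (0.0592/2)(-2.000) = 0.140 + 0.059 = 0.199 V.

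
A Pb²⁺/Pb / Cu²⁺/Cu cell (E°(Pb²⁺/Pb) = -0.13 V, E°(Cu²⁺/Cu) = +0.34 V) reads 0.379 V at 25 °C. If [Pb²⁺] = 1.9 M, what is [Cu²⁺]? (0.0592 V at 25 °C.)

From the Nernst equation, log Q = n(E° − E)/0.0592 = 2(0.47 − 0.379)/0.0592 = 3.074, so Q = 1190.
With Q = [Pb²⁺]/[Cu²⁺] and the known concentrations, [Cu²⁺] in the denominator gives [Cu²⁺] = 0.0016 M.

0.0016 M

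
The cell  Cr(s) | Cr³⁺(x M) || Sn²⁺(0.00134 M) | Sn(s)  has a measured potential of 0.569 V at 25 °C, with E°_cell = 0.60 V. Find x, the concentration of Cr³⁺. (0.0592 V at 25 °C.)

From the Nernst equation, log Q = n(E° − E)/0.0592 = 6(0.60 − 0.569)/0.0592 = 3.142, so Q = 1390.
With Q = [Cr³⁺]^2/[Sn²⁺]^3 and the known concentrations, [Cr³⁺]^2 in the numerator gives [Cr³⁺] = 0.0018 M.

0.0018 M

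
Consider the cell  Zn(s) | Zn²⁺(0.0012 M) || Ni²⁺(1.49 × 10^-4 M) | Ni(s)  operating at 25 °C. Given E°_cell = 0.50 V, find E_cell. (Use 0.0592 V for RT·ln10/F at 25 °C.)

0.473 V

Balancing electrons gives n = 2; the reaction quotient is Q = [Zn²⁺]/[Ni²⁺] = 8.05.
At 25 °C, E = E° − (0.0592/n) log Q = 0.50 − (0.0592/2)(0.906) = 0.500 − 0.027 = 0.473 V.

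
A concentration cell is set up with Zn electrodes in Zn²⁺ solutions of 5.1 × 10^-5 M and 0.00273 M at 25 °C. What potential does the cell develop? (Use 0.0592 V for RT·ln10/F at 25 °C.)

0.051 V

Both half-cells are Zn²⁺/Zn, so E°_cell = 0. The concentrated side is the cathode; the cell reaction moves Zn²⁺ from high to low concentration with n = 2.
Q = [Zn²⁺]_dilute/[Zn²⁺]_conc = 5.1 × 10^-5/0.00273 = 0.0187.
E = 0 − (0.0592/2) log Q = −(0.0592/2)(-1.729) = 0.0512 V.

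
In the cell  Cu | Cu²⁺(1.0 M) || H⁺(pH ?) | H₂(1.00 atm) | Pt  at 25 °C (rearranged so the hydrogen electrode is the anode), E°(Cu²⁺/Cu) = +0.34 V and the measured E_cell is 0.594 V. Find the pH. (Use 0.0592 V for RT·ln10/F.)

pH = 4.29

E°_cell = 0.34 V and n = 2.
log Q = n(E° − E)/0.0592 = 2×(0.34 − 0.594)/0.0592 = -8.581.
With Q = [H⁺]^2 / ([Cu²⁺]·P(H₂)), solving for [H⁺] gives log[H⁺] = -4.291, so pH = 4.29.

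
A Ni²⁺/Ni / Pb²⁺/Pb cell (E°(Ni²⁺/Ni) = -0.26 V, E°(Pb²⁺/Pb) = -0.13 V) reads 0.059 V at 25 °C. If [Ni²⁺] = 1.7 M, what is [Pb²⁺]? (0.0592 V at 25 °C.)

0.0068 M

From the Nernst equation, log Q = n(E° − E)/0.0592 = 2(0.13 − 0.059)/0.0592 = 2.399, so Q = 250.
With Q = [Ni²⁺]/[Pb²⁺] and the known concentrations, [Pb²⁺] in the denominator gives [Pb²⁺] = 0.0068 M.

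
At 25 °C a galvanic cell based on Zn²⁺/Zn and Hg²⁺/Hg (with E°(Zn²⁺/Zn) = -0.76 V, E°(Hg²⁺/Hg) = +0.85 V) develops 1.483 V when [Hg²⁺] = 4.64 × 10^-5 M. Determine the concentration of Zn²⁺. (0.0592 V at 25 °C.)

From the Nernst equation, log Q = n(E° − E)/0.0592 = 2(1.61 − 1.483)/0.0592 = 4.291, so Q = 1.95 × 10^4.
With Q = [Zn²⁺]/[Hg²⁺] and the known concentrations, [Zn²⁺] in the numerator gives [Zn²⁺] = 0.91 M.

0.91 M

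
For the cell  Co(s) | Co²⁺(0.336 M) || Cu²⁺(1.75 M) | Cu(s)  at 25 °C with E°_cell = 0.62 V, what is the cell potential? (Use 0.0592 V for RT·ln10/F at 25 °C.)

0.641 V

Balancing electrons gives n = 2; the reaction quotient is Q = [Co²⁺]/[Cu²⁺] = 0.192.
At 25 °C, E = E° − (0.0592/n) log Q = 0.62 − (0.0592/2)(-0.717) = 0.620 + 0.021 = 0.641 V.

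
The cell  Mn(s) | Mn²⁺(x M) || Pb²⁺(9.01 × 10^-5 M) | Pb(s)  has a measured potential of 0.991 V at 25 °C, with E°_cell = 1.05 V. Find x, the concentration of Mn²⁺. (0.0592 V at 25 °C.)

0.0089 M

From the Nernst equation, log Q = n(E° − E)/0.0592 = 2(1.05 − 0.991)/0.0592 = 1.993, so Q = 98.5.
With Q = [Mn²⁺]/[Pb²⁺] and the known concentrations, [Mn²⁺] in the numerator gives [Mn²⁺] = 0.0089 M.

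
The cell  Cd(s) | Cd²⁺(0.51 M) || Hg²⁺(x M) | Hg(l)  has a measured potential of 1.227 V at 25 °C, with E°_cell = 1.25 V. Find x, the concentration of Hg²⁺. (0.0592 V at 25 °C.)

0.085 M

From the Nernst equation, log Q = n(E° − E)/0.0592 = 2(1.25 − 1.227)/0.0592 = 0.777, so Q = 5.98.
With Q = [Cd²⁺]/[Hg²⁺] and the known concentrations, [Hg²⁺] in the denominator gives [Hg²⁺] = 0.085 M.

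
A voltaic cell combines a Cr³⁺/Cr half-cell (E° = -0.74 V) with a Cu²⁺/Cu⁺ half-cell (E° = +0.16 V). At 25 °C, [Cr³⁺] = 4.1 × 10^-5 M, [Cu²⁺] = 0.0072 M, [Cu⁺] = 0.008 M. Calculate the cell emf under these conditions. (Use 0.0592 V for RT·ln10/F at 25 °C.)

The Cu²⁺/Cu⁺ couple has the higher reduction potential and acts as the cathode, so E°_cell = +0.16 − (-0.74) = 0.90 V.
Balancing electrons gives n = 3; the reaction quotient is Q = [Cr³⁺]·[Cu⁺]^3/[Cu²⁺]^3 = 5.62 × 10^-5.
At 25 °C, E = E° − (0.0592/n) log Q = 0.90 − (0.0592/3)(-4.250) = 0.900 + 0.084 = 0.984 V.

0.984 V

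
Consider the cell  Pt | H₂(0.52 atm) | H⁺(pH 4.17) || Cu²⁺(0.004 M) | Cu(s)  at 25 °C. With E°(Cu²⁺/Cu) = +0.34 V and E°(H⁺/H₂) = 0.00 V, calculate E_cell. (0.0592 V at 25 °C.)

0.51 V

The Cu²⁺/Cu couple is the cathode, so E°_cell = 0.34 V; n = 2.
[H⁺] = 10^(−4.17) = 6.8 × 10^-5 M, and Q = [H⁺]^2 / ([Cu²⁺]·P(H₂)) = 2.2 × 10^-6.
E = E° − (0.0592/2) log Q = 0.34 − (0.0592/2)(-5.658) = 0.507 V.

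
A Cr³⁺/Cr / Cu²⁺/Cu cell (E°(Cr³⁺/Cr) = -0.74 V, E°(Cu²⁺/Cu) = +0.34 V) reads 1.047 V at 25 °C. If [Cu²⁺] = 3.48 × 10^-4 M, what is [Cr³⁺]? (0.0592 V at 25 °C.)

3.1 × 10^-4 M

From the Nernst equation, log Q = n(E° − E)/0.0592 = 6(1.08 − 1.047)/0.0592 = 3.345, so Q = 2210.
With Q = [Cr³⁺]^2/[Cu²⁺]^3 and the known concentrations, [Cr³⁺]^2 in the numerator gives [Cr³⁺] = 3.1 × 10^-4 M.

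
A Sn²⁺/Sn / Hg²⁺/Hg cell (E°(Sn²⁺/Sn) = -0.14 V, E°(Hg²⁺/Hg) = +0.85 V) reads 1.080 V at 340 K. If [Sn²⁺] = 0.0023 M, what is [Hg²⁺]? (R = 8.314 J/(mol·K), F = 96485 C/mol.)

From the Nernst equation, ln Q = nF(E° − E)/RT = 2×96485×(0.99 − 1.080)/(8.314×340) = -6.144, so Q = 0.00215.
With Q = [Sn²⁺]/[Hg²⁺] and the known concentrations, [Hg²⁺] in the denominator gives [Hg²⁺] = 1.1 M.

1.1 M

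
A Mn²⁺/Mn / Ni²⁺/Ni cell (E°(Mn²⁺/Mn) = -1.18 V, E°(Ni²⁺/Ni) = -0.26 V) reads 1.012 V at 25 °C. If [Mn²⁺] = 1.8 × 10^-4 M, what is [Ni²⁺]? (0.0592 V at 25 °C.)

From the Nernst equation, log Q = n(E° − E)/0.0592 = 2(0.92 − 1.012)/0.0592 = -3.108, so Q = 7.8 × 10^-4.
With Q = [Mn²⁺]/[Ni²⁺] and the known concentrations, [Ni²⁺] in the denominator gives [Ni²⁺] = 0.23 M.

0.23 M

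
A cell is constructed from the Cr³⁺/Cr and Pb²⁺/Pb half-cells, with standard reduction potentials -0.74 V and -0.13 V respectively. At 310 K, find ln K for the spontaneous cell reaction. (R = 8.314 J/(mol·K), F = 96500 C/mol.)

E°_cell = -0.13 − (-0.74) = 0.61 V, with n = 6 electrons transferred.
At equilibrium E = 0, so the Nernst equation gives ln K = nFE°/RT = (6)(96500)(0.61)/((8.314)(310)) = 137.04.

ln K = 137.0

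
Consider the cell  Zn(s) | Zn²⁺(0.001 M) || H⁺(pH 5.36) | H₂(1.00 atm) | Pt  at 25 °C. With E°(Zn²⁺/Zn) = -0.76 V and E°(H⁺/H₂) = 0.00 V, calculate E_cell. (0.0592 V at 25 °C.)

0.53 V

The hydrogen couple is the cathode, so E°_cell = 0.76 V; n = 2.
[H⁺] = 10^(−5.36) = 4.4 × 10^-6 M, and Q = [Zn²⁺]·P(H₂) / [H⁺]^2 = 5.25 × 10^7.
E = E° − (0.0592/2) log Q = 0.76 − (0.0592/2)(7.720) = 0.531 V.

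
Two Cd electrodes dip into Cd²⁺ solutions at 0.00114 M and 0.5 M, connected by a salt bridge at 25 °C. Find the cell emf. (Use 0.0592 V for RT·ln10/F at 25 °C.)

Both half-cells are Cd²⁺/Cd, so E°_cell = 0. The concentrated side is the cathode; the cell reaction moves Cd²⁺ from high to low concentration with n = 2.
Q = [Cd²⁺]_dilute/[Cd²⁺]_conc = 0.00114/0.5 = 0.00228.
E = 0 − (0.0592/2) log Q = −(0.0592/2)(-2.642) = 0.0782 V.

0.078 V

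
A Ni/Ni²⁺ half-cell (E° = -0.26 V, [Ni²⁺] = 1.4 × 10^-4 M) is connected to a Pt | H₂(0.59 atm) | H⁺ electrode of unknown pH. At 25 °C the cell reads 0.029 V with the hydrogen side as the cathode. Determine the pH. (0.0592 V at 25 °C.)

pH = 5.94

E°_cell = 0.26 V and n = 2.
log Q = n(E° − E)/0.0592 = 2×(0.26 − 0.029)/0.0592 = 7.804.
With Q = [Ni²⁺]·P(H₂) / [H⁺]^2, solving for [H⁺] gives log[H⁺] = -5.944, so pH = 5.94.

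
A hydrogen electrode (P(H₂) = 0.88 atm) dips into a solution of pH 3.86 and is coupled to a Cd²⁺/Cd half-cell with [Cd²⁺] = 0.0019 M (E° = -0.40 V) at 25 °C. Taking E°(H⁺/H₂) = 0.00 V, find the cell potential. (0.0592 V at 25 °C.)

The hydrogen couple is the cathode, so E°_cell = 0.40 V; n = 2.
[H⁺] = 10^(−3.86) = 1.4 × 10^-4 M, and Q = [Cd²⁺]·P(H₂) / [H⁺]^2 = 8.77 × 10^4.
E = E° − (0.0592/2) log Q = 0.40 − (0.0592/2)(4.943) = 0.254 V.

0.25 V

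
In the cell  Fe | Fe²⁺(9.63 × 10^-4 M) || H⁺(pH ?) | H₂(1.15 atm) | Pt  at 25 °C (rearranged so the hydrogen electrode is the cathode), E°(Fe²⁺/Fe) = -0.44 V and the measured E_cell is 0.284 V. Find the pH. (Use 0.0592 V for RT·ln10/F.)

E°_cell = 0.44 V and n = 2.
log Q = n(E° − E)/0.0592 = 2×(0.44 − 0.284)/0.0592 = 5.270.
With Q = [Fe²⁺]·P(H₂) / [H⁺]^2, solving for [H⁺] gives log[H⁺] = -4.113, so pH = 4.11.

pH = 4.11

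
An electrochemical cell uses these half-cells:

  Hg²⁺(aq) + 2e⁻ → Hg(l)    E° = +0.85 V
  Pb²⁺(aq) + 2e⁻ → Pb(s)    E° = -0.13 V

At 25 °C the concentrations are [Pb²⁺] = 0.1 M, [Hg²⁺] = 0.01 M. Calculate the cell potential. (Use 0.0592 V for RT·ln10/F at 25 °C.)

The Hg²⁺/Hg couple has the higher reduction potential and acts as the cathode, so E°_cell = +0.85 − (-0.13) = 0.98 V.
Balancing electrons gives n = 2; the reaction quotient is Q = [Pb²⁺]/[Hg²⁺] = 10.0.
At 25 °C, E = E° − (0.0592/n) log Q = 0.98 − (0.0592/2)(1.000) = 0.980 − 0.030 = 0.950 V.

0.950 V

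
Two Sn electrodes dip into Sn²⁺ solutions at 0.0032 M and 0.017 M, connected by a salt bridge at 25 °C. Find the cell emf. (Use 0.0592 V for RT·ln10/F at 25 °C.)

0.021 V

Both half-cells are Sn²⁺/Sn, so E°_cell = 0. The concentrated side is the cathode; the cell reaction moves Sn²⁺ from high to low concentration with n = 2.
Q = [Sn²⁺]_dilute/[Sn²⁺]_conc = 0.0032/0.017 = 0.188.
E = 0 − (0.0592/2) log Q = −(0.0592/2)(-0.725) = 0.0215 V.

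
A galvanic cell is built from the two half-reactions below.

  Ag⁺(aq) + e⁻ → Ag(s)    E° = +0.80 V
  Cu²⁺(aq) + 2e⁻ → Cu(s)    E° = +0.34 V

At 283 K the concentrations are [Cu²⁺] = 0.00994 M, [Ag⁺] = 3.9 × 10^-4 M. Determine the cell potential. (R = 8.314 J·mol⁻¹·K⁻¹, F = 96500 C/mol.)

0.325 V

The Ag⁺/Ag couple has the higher reduction potential and acts as the cathode, so E°_cell = +0.80 − (+0.34) = 0.46 V.
Balancing electrons gives n = 2; the reaction quotient is Q = [Cu²⁺]/[Ag⁺]^2 = 6.54 × 10^4.
E = E° − (RT/nF) ln Q = 0.46 − (8.314×283)/(2×96500) × (11.088) = 0.460 − 0.135 = 0.325 V.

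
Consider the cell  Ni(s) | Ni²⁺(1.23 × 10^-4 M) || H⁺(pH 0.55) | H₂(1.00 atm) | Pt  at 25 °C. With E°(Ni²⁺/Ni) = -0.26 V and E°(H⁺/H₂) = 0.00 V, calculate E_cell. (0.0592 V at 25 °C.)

The hydrogen couple is the cathode, so E°_cell = 0.26 V; n = 2.
[H⁺] = 10^(−0.55) = 0.28 M, and Q = [Ni²⁺]·P(H₂) / [H⁺]^2 = 0.00155.
E = E° − (0.0592/2) log Q = 0.26 − (0.0592/2)(-2.810) = 0.343 V.

0.34 V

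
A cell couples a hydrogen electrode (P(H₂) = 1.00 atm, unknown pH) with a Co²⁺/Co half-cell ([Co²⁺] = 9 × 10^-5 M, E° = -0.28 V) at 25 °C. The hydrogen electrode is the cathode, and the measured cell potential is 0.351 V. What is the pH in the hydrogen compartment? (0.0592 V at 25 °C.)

E°_cell = 0.28 V and n = 2.
log Q = n(E° − E)/0.0592 = 2×(0.28 − 0.351)/0.0592 = -2.399.
With Q = [Co²⁺]·P(H₂) / [H⁺]^2, solving for [H⁺] gives log[H⁺] = -0.824, so pH = 0.82.

pH = 0.82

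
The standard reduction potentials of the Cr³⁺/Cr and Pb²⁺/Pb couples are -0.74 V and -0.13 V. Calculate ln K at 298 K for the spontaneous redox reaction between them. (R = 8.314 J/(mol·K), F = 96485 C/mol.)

E°_cell = -0.13 − (-0.74) = 0.61 V, with n = 6 electrons transferred.
At equilibrium E = 0, so the Nernst equation gives ln K = nFE°/RT = (6)(96485)(0.61)/((8.314)(298)) = 142.53.

ln K = 142.5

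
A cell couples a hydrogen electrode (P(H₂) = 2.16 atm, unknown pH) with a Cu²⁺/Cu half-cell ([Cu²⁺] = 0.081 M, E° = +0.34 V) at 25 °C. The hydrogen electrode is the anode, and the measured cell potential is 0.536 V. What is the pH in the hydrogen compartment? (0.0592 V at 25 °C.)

pH = 3.69

E°_cell = 0.34 V and n = 2.
log Q = n(E° − E)/0.0592 = 2×(0.34 − 0.536)/0.0592 = -6.622.
With Q = [H⁺]^2 / ([Cu²⁺]·P(H₂)), solving for [H⁺] gives log[H⁺] = -3.689, so pH = 3.69.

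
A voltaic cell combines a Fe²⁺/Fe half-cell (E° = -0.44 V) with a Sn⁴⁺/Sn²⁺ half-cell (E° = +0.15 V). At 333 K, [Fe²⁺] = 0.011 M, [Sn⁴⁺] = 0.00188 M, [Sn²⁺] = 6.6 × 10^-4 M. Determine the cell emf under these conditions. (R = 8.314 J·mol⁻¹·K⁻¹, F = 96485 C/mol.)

The Sn⁴⁺/Sn²⁺ couple has the higher reduction potential and acts as the cathode, so E°_cell = +0.15 − (-0.44) = 0.59 V.
Balancing electrons gives n = 2; the reaction quotient is Q = [Fe²⁺]·[Sn²⁺]/[Sn⁴⁺] = 0.00386.
E = E° − (RT/nF) ln Q = 0.59 − (8.314×333)/(2×96485) × (-5.557) = 0.590 + 0.080 = 0.670 V.

0.670 V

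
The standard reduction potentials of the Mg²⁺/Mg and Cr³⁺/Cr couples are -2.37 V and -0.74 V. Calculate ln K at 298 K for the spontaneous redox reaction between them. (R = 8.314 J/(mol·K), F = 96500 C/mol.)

ln K = 380.9

E°_cell = -0.74 − (-2.37) = 1.63 V, with n = 6 electrons transferred.
At equilibrium E = 0, so the Nernst equation gives ln K = nFE°/RT = (6)(96500)(1.63)/((8.314)(298)) = 380.93.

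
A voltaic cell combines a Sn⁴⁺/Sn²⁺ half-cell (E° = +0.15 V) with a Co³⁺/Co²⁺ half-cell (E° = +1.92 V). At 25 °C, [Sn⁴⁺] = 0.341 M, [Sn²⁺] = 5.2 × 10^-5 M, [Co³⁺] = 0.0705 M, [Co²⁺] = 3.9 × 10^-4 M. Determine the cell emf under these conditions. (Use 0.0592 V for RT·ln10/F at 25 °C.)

1.79 V

The Co³⁺/Co²⁺ couple has the higher reduction potential and acts as the cathode, so E°_cell = +1.92 − (+0.15) = 1.77 V.
Balancing electrons gives n = 2; the reaction quotient is Q = [Sn⁴⁺]·[Co²⁺]^2/([Sn²⁺]·[Co³⁺]^2) = 0.201.
At 25 °C, E = E° − (0.0592/n) log Q = 1.77 − (0.0592/2)(-0.697) = 1.770 + 0.021 = 1.791 V.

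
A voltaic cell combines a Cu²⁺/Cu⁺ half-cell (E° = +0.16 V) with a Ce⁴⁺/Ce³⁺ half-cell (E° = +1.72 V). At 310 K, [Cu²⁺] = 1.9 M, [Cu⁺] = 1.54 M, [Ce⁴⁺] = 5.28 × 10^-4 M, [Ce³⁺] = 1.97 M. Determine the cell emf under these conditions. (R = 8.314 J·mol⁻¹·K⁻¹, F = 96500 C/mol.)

The Ce⁴⁺/Ce³⁺ couple has the higher reduction potential and acts as the cathode, so E°_cell = +1.72 − (+0.16) = 1.56 V.
Balancing electrons gives n = 1; the reaction quotient is Q = [Cu²⁺]·[Ce³⁺]/([Cu⁺]·[Ce⁴⁺]) = 4600.
E = E° − (RT/nF) ln Q = 1.56 − (8.314×310)/(1×96500) × (8.435) = 1.560 − 0.225 = 1.335 V.

1.33 V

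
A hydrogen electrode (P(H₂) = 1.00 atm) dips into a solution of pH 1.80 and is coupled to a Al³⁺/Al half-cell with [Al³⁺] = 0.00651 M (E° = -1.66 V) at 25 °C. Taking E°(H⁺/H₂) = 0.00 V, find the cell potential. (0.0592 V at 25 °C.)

The hydrogen couple is the cathode, so E°_cell = 1.66 V; n = 6.
[H⁺] = 10^(−1.80) = 0.016 M, and Q = [Al³⁺]^2·P(H₂)^3 / [H⁺]^6 = 2.67 × 10^6.
E = E° − (0.0592/6) log Q = 1.66 − (0.0592/6)(6.427) = 1.597 V.

1.60 V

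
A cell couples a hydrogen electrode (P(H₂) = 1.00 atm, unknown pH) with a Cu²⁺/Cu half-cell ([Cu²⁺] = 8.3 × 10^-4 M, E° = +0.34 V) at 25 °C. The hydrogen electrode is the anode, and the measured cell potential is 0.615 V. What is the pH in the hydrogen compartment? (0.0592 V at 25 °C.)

E°_cell = 0.34 V and n = 2.
log Q = n(E° − E)/0.0592 = 2×(0.34 − 0.615)/0.0592 = -9.291.
With Q = [H⁺]^2 / ([Cu²⁺]·P(H₂)), solving for [H⁺] gives log[H⁺] = -6.186, so pH = 6.19.

pH = 6.19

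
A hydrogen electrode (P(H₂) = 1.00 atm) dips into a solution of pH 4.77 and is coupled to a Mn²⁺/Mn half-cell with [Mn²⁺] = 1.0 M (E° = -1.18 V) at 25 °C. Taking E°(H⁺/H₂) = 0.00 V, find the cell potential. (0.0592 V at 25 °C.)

0.90 V

The hydrogen couple is the cathode, so E°_cell = 1.18 V; n = 2.
[H⁺] = 10^(−4.77) = 1.7 × 10^-5 M, and Q = [Mn²⁺]·P(H₂) / [H⁺]^2 = 3.47 × 10^9.
E = E° − (0.0592/2) log Q = 1.18 − (0.0592/2)(9.540) = 0.898 V.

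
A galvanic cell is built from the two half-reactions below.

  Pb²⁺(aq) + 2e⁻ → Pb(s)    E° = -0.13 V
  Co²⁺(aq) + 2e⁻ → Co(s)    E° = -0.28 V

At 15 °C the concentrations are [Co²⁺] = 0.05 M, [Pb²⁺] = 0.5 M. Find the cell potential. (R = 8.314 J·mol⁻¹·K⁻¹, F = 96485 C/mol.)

0.179 V

The Pb²⁺/Pb couple has the higher reduction potential and acts as the cathode, so E°_cell = -0.13 − (-0.28) = 0.15 V.
Balancing electrons gives n = 2; the reaction quotient is Q = [Co²⁺]/[Pb²⁺] = 0.100.
E = E° − (RT/nF) ln Q = 0.15 − (8.314×288)/(2×96485) × (-2.303) = 0.150 + 0.029 = 0.179 V.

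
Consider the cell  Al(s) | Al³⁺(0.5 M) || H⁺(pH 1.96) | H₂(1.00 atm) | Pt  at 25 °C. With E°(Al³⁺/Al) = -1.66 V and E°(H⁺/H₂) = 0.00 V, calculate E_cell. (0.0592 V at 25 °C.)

The hydrogen couple is the cathode, so E°_cell = 1.66 V; n = 6.
[H⁺] = 10^(−1.96) = 0.011 M, and Q = [Al³⁺]^2·P(H₂)^3 / [H⁺]^6 = 1.44 × 10^11.
E = E° − (0.0592/6) log Q = 1.66 − (0.0592/6)(11.158) = 1.550 V.

1.55 V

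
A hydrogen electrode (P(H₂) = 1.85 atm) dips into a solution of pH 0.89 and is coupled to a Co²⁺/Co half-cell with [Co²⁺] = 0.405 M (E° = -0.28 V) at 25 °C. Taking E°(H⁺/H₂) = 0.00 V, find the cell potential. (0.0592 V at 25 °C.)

The hydrogen couple is the cathode, so E°_cell = 0.28 V; n = 2.
[H⁺] = 10^(−0.89) = 0.13 M, and Q = [Co²⁺]·P(H₂) / [H⁺]^2 = 45.1.
E = E° − (0.0592/2) log Q = 0.28 − (0.0592/2)(1.655) = 0.231 V.

0.23 V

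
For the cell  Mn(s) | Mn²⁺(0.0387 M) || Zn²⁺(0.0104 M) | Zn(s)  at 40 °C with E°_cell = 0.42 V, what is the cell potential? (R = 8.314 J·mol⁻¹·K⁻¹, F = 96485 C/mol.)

0.402 V

Balancing electrons gives n = 2; the reaction quotient is Q = [Mn²⁺]/[Zn²⁺] = 3.72.
E = E° − (RT/nF) ln Q = 0.42 − (8.314×313)/(2×96485) × (1.314) = 0.420 − 0.018 = 0.402 V.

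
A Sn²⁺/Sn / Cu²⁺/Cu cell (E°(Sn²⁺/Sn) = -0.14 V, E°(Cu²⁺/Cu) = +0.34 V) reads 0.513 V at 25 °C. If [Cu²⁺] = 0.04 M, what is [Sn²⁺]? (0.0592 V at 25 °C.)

0.0031 M

From the Nernst equation, log Q = n(E° − E)/0.0592 = 2(0.48 − 0.513)/0.0592 = -1.115, so Q = 0.0768.
With Q = [Sn²⁺]/[Cu²⁺] and the known concentrations, [Sn²⁺] in the numerator gives [Sn²⁺] = 0.0031 M.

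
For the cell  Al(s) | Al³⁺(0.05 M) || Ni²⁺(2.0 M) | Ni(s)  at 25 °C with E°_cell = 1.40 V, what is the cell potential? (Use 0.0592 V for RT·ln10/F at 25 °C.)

Balancing electrons gives n = 6; the reaction quotient is Q = [Al³⁺]^2/[Ni²⁺]^3 = 3.13 × 10^-4.
At 25 °C, E = E° − (0.0592/n) log Q = 1.40 − (0.0592/6)(-3.505) = 1.400 + 0.035 = 1.435 V.

1.43 V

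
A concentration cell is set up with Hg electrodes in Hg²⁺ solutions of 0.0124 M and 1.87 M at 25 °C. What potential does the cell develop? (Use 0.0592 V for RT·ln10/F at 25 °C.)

Both half-cells are Hg²⁺/Hg, so E°_cell = 0. The concentrated side is the cathode; the cell reaction moves Hg²⁺ from high to low concentration with n = 2.
Q = [Hg²⁺]_dilute/[Hg²⁺]_conc = 0.0124/1.87 = 0.00663.
E = 0 − (0.0592/2) log Q = −(0.0592/2)(-2.178) = 0.0645 V.

0.064 V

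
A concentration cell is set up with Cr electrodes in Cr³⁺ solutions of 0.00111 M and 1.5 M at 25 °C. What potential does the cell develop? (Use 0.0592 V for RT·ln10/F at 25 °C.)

0.062 V

Both half-cells are Cr³⁺/Cr, so E°_cell = 0. The concentrated side is the cathode; the cell reaction moves Cr³⁺ from high to low concentration with n = 3.
Q = [Cr³⁺]_dilute/[Cr³⁺]_conc = 0.00111/1.5 = 7.4 × 10^-4.
E = 0 − (0.0592/3) log Q = −(0.0592/3)(-3.131) = 0.0618 V.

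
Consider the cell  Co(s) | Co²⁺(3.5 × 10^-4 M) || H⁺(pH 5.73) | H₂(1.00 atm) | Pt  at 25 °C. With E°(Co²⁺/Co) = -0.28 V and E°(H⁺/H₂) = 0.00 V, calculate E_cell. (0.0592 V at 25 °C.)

0.043 V

The hydrogen couple is the cathode, so E°_cell = 0.28 V; n = 2.
[H⁺] = 10^(−5.73) = 1.9 × 10^-6 M, and Q = [Co²⁺]·P(H₂) / [H⁺]^2 = 1.01 × 10^8.
E = E° − (0.0592/2) log Q = 0.28 − (0.0592/2)(8.004) = 0.043 V.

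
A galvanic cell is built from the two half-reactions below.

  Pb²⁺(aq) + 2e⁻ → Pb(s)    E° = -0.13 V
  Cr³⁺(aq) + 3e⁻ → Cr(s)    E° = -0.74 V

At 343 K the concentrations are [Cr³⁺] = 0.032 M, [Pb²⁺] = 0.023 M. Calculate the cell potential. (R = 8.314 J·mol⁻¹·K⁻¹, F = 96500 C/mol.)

The Pb²⁺/Pb couple has the higher reduction potential and acts as the cathode, so E°_cell = -0.13 − (-0.74) = 0.61 V.
Balancing electrons gives n = 6; the reaction quotient is Q = [Cr³⁺]^2/[Pb²⁺]^3 = 84.2.
E = E° − (RT/nF) ln Q = 0.61 − (8.314×343)/(6×96500) × (4.433) = 0.610 − 0.022 = 0.588 V.

0.588 V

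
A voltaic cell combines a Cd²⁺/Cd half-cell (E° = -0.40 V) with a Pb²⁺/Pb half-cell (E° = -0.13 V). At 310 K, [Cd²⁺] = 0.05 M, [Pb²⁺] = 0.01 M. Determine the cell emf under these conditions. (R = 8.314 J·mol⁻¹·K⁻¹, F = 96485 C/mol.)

The Pb²⁺/Pb couple has the higher reduction potential and acts as the cathode, so E°_cell = -0.13 − (-0.40) = 0.27 V.
Balancing electrons gives n = 2; the reaction quotient is Q = [Cd²⁺]/[Pb²⁺] = 5.00.
E = E° − (RT/nF) ln Q = 0.27 − (8.314×310)/(2×96485) × (1.609) = 0.270 − 0.021 = 0.249 V.

0.249 V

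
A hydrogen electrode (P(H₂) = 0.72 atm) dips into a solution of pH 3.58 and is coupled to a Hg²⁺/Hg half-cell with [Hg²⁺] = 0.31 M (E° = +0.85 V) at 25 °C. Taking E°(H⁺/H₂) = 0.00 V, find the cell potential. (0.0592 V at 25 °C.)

1.04 V

The Hg²⁺/Hg couple is the cathode, so E°_cell = 0.85 V; n = 2.
[H⁺] = 10^(−3.58) = 2.6 × 10^-4 M, and Q = [H⁺]^2 / ([Hg²⁺]·P(H₂)) = 3.1 × 10^-7.
E = E° − (0.0592/2) log Q = 0.85 − (0.0592/2)(-6.509) = 1.043 V.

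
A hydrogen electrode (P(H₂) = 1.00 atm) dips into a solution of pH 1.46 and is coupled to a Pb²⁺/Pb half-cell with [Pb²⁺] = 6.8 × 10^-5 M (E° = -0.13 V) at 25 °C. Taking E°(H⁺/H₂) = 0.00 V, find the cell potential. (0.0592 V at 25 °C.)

The hydrogen couple is the cathode, so E°_cell = 0.13 V; n = 2.
[H⁺] = 10^(−1.46) = 0.035 M, and Q = [Pb²⁺]·P(H₂) / [H⁺]^2 = 0.0566.
E = E° − (0.0592/2) log Q = 0.13 − (0.0592/2)(-1.247) = 0.167 V.

0.17 V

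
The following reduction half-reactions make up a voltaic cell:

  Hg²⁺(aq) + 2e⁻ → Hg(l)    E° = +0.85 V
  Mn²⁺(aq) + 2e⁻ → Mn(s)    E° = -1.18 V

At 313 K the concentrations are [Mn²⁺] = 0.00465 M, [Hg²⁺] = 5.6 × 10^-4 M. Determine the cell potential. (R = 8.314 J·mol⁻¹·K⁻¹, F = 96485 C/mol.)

2.00 V

The Hg²⁺/Hg couple has the higher reduction potential and acts as the cathode, so E°_cell = +0.85 − (-1.18) = 2.03 V.
Balancing electrons gives n = 2; the reaction quotient is Q = [Mn²⁺]/[Hg²⁺] = 8.30.
E = E° − (RT/nF) ln Q = 2.03 − (8.314×313)/(2×96485) × (2.117) = 2.030 − 0.029 = 2.001 V.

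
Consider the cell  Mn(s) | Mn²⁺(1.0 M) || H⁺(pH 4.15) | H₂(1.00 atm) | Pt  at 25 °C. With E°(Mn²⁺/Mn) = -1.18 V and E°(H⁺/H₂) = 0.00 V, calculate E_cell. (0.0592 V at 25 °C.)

The hydrogen couple is the cathode, so E°_cell = 1.18 V; n = 2.
[H⁺] = 10^(−4.15) = 7.1 × 10^-5 M, and Q = [Mn²⁺]·P(H₂) / [H⁺]^2 = 2 × 10^8.
E = E° − (0.0592/2) log Q = 1.18 − (0.0592/2)(8.300) = 0.934 V.

0.93 V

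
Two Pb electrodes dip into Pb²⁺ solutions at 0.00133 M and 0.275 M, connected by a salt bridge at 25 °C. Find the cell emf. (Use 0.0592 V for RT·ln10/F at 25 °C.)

0.069 V

Both half-cells are Pb²⁺/Pb, so E°_cell = 0. The concentrated side is the cathode; the cell reaction moves Pb²⁺ from high to low concentration with n = 2.
Q = [Pb²⁺]_dilute/[Pb²⁺]_conc = 0.00133/0.275 = 0.00484.
E = 0 − (0.0592/2) log Q = −(0.0592/2)(-2.315) = 0.0685 V.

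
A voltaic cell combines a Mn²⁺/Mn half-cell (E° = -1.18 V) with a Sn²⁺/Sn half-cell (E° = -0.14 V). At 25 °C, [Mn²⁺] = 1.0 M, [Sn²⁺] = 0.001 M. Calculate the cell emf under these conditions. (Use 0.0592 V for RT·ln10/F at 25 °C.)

The Sn²⁺/Sn couple has the higher reduction potential and acts as the cathode, so E°_cell = -0.14 − (-1.18) = 1.04 V.
Balancing electrons gives n = 2; the reaction quotient is Q = [Mn²⁺]/[Sn²⁺] = 1000.
At 25 °C, E = E° − (0.0592/n) log Q = 1.04 − (0.0592/2)(3.000) = 1.040 − 0.089 = 0.951 V.

0.951 V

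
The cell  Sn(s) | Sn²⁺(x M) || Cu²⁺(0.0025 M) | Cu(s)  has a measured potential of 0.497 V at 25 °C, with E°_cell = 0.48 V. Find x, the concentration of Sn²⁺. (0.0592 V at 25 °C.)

From the Nernst equation, log Q = n(E° − E)/0.0592 = 2(0.48 − 0.497)/0.0592 = -0.574, so Q = 0.266.
With Q = [Sn²⁺]/[Cu²⁺] and the known concentrations, [Sn²⁺] in the numerator gives [Sn²⁺] = 6.7 × 10^-4 M.

6.7 × 10^-4 M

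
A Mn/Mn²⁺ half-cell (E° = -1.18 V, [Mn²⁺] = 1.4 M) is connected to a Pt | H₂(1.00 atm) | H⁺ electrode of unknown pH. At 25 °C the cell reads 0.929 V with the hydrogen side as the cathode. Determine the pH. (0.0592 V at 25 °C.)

pH = 4.17

E°_cell = 1.18 V and n = 2.
log Q = n(E° − E)/0.0592 = 2×(1.18 − 0.929)/0.0592 = 8.480.
With Q = [Mn²⁺]·P(H₂) / [H⁺]^2, solving for [H⁺] gives log[H⁺] = -4.167, so pH = 4.17.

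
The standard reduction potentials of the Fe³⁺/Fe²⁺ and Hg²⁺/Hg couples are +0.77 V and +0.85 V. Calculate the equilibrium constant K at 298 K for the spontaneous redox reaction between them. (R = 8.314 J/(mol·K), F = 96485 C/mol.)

510

E°_cell = +0.85 − (+0.77) = 0.08 V, with n = 2 electrons transferred.
At equilibrium E = 0, so the Nernst equation gives ln K = nFE°/RT = (2)(96485)(0.08)/((8.314)(298)) = 6.23.
K = e^6.23 = 510.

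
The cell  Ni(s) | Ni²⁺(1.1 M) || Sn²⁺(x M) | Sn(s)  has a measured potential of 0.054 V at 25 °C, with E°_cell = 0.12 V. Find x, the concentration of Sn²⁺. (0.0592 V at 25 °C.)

0.0065 M

From the Nernst equation, log Q = n(E° − E)/0.0592 = 2(0.12 − 0.054)/0.0592 = 2.230, so Q = 170.
With Q = [Ni²⁺]/[Sn²⁺] and the known concentrations, [Sn²⁺] in the denominator gives [Sn²⁺] = 0.0065 M.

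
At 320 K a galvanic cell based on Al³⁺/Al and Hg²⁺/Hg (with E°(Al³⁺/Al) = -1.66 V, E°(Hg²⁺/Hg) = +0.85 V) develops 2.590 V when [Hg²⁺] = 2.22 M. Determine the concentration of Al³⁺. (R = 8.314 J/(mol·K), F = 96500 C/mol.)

5.5 × 10^-4 M

From the Nernst equation, ln Q = nF(E° − E)/RT = 6×96500×(2.51 − 2.590)/(8.314×320) = -17.410, so Q = 2.75 × 10^-8.
With Q = [Al³⁺]^2/[Hg²⁺]^3 and the known concentrations, [Al³⁺]^2 in the numerator gives [Al³⁺] = 5.5 × 10^-4 M.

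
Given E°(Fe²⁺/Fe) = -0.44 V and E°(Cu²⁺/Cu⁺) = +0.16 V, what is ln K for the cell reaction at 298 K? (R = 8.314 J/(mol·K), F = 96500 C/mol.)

E°_cell = +0.16 − (-0.44) = 0.60 V, with n = 2 electrons transferred.
At equilibrium E = 0, so the Nernst equation gives ln K = nFE°/RT = (2)(96500)(0.60)/((8.314)(298)) = 46.74.

ln K = 46.7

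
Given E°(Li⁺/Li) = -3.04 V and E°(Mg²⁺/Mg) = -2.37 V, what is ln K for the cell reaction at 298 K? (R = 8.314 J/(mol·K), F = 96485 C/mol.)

E°_cell = -2.37 − (-3.04) = 0.67 V, with n = 2 electrons transferred.
At equilibrium E = 0, so the Nernst equation gives ln K = nFE°/RT = (2)(96485)(0.67)/((8.314)(298)) = 52.18.

ln K = 52.2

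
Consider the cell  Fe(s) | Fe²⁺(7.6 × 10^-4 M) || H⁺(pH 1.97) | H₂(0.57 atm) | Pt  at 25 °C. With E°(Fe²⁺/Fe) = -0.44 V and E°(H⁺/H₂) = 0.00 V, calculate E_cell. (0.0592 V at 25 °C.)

0.42 V

The hydrogen couple is the cathode, so E°_cell = 0.44 V; n = 2.
[H⁺] = 10^(−1.97) = 0.011 M, and Q = [Fe²⁺]·P(H₂) / [H⁺]^2 = 3.77.
E = E° − (0.0592/2) log Q = 0.44 − (0.0592/2)(0.577) = 0.423 V.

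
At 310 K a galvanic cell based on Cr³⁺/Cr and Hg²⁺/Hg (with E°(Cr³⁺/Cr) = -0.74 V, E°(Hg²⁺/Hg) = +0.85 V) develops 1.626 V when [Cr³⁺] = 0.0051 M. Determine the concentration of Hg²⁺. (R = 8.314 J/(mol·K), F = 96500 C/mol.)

0.44 M

From the Nernst equation, ln Q = nF(E° − E)/RT = 6×96500×(1.59 − 1.626)/(8.314×310) = -8.087, so Q = 3.07 × 10^-4.
With Q = [Cr³⁺]^2/[Hg²⁺]^3 and the known concentrations, [Hg²⁺]^3 in the denominator gives [Hg²⁺] = 0.44 M.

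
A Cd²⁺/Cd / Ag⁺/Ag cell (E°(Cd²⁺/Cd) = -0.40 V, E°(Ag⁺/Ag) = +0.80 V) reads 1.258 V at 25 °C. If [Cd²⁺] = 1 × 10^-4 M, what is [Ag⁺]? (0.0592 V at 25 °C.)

0.095 M

From the Nernst equation, log Q = n(E° − E)/0.0592 = 2(1.20 − 1.258)/0.0592 = -1.959, so Q = 0.0110.
With Q = [Cd²⁺]/[Ag⁺]^2 and the known concentrations, [Ag⁺]^2 in the denominator gives [Ag⁺] = 0.095 M.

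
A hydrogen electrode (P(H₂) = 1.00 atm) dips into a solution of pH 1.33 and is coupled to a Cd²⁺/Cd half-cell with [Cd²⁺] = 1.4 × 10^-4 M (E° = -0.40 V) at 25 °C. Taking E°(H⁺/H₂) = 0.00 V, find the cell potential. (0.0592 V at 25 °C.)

The hydrogen couple is the cathode, so E°_cell = 0.40 V; n = 2.
[H⁺] = 10^(−1.33) = 0.047 M, and Q = [Cd²⁺]·P(H₂) / [H⁺]^2 = 0.0640.
E = E° − (0.0592/2) log Q = 0.40 − (0.0592/2)(-1.194) = 0.435 V.

0.44 V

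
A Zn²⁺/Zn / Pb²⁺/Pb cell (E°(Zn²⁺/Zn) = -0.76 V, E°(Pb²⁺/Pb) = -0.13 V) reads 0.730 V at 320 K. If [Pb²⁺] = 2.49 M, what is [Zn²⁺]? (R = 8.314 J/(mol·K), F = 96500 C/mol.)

From the Nernst equation, ln Q = nF(E° − E)/RT = 2×96500×(0.63 − 0.730)/(8.314×320) = -7.254, so Q = 7.07 × 10^-4.
With Q = [Zn²⁺]/[Pb²⁺] and the known concentrations, [Zn²⁺] in the numerator gives [Zn²⁺] = 0.0018 M.

0.0018 M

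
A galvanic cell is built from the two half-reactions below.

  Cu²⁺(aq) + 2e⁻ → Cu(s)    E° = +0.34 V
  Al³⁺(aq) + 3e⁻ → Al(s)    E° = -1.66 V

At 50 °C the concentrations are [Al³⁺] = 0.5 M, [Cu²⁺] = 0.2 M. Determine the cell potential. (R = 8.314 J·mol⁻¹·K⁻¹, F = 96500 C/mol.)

1.98 V

The Cu²⁺/Cu couple has the higher reduction potential and acts as the cathode, so E°_cell = +0.34 − (-1.66) = 2.00 V.
Balancing electrons gives n = 6; the reaction quotient is Q = [Al³⁺]^2/[Cu²⁺]^3 = 31.2.
E = E° − (RT/nF) ln Q = 2.00 − (8.314×323)/(6×96500) × (3.442) = 2.000 − 0.016 = 1.984 V.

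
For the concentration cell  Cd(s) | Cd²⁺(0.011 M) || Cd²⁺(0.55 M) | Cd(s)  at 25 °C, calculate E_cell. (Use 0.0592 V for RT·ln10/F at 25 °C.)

0.050 V

Both half-cells are Cd²⁺/Cd, so E°_cell = 0. The concentrated side is the cathode; the cell reaction moves Cd²⁺ from high to low concentration with n = 2.
Q = [Cd²⁺]_dilute/[Cd²⁺]_conc = 0.011/0.55 = 0.0200.
E = 0 − (0.0592/2) log Q = −(0.0592/2)(-1.699) = 0.0503 V.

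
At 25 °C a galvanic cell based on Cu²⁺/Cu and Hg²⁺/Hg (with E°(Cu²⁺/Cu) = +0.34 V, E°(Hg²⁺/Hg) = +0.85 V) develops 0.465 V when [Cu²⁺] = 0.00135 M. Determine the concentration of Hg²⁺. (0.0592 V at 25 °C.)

4.1 × 10^-5 M

From the Nernst equation, log Q = n(E° − E)/0.0592 = 2(0.51 − 0.465)/0.0592 = 1.520, so Q = 33.1.
With Q = [Cu²⁺]/[Hg²⁺] and the known concentrations, [Hg²⁺] in the denominator gives [Hg²⁺] = 4.1 × 10^-5 M.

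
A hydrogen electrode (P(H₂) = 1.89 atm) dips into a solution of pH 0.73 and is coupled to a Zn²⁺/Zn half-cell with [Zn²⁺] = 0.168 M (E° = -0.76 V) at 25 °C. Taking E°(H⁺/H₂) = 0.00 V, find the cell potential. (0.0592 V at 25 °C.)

The hydrogen couple is the cathode, so E°_cell = 0.76 V; n = 2.
[H⁺] = 10^(−0.73) = 0.19 M, and Q = [Zn²⁺]·P(H₂) / [H⁺]^2 = 9.16.
E = E° − (0.0592/2) log Q = 0.76 − (0.0592/2)(0.962) = 0.732 V.

0.73 V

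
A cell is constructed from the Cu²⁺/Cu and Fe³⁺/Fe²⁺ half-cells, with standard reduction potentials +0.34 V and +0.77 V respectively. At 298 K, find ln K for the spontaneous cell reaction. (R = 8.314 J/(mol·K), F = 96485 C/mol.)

ln K = 33.5

E°_cell = +0.77 − (+0.34) = 0.43 V, with n = 2 electrons transferred.
At equilibrium E = 0, so the Nernst equation gives ln K = nFE°/RT = (2)(96485)(0.43)/((8.314)(298)) = 33.49.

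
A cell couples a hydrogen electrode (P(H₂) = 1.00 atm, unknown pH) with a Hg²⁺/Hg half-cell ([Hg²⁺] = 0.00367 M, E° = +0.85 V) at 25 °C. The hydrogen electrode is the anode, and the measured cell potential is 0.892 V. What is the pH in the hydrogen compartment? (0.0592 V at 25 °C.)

E°_cell = 0.85 V and n = 2.
log Q = n(E° − E)/0.0592 = 2×(0.85 − 0.892)/0.0592 = -1.419.
With Q = [H⁺]^2 / ([Hg²⁺]·P(H₂)), solving for [H⁺] gives log[H⁺] = -1.927, so pH = 1.93.

pH = 1.93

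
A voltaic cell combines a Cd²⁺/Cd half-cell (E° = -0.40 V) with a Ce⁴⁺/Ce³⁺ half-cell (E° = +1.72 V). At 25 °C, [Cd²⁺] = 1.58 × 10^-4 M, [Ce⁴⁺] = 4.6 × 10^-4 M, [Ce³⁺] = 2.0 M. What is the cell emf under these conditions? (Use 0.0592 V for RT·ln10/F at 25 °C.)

2.02 V

The Ce⁴⁺/Ce³⁺ couple has the higher reduction potential and acts as the cathode, so E°_cell = +1.72 − (-0.40) = 2.12 V.
Balancing electrons gives n = 2; the reaction quotient is Q = [Cd²⁺]·[Ce³⁺]^2/[Ce⁴⁺]^2 = 2990.
At 25 °C, E = E° − (0.0592/n) log Q = 2.12 − (0.0592/2)(3.475) = 2.120 − 0.103 = 2.017 V.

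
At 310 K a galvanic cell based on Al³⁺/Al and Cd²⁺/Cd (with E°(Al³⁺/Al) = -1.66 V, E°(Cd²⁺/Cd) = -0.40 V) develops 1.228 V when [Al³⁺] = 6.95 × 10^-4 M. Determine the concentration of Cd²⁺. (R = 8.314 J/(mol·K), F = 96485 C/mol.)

From the Nernst equation, ln Q = nF(E° − E)/RT = 6×96485×(1.26 − 1.228)/(8.314×310) = 7.188, so Q = 1320.
With Q = [Al³⁺]^2/[Cd²⁺]^3 and the known concentrations, [Cd²⁺]^3 in the denominator gives [Cd²⁺] = 7.1 × 10^-4 M.

7.1 × 10^-4 M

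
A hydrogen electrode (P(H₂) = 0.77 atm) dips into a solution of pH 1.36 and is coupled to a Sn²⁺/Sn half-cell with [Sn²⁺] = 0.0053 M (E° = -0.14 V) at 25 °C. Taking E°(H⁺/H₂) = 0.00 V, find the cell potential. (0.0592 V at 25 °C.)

0.13 V

The hydrogen couple is the cathode, so E°_cell = 0.14 V; n = 2.
[H⁺] = 10^(−1.36) = 0.044 M, and Q = [Sn²⁺]·P(H₂) / [H⁺]^2 = 2.14.
E = E° − (0.0592/2) log Q = 0.14 − (0.0592/2)(0.331) = 0.130 V.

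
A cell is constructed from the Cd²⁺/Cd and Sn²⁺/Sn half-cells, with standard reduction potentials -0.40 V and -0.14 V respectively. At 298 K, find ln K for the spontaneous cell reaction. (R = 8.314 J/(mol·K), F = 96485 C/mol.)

ln K = 20.3

E°_cell = -0.14 − (-0.40) = 0.26 V, with n = 2 electrons transferred.
At equilibrium E = 0, so the Nernst equation gives ln K = nFE°/RT = (2)(96485)(0.26)/((8.314)(298)) = 20.25.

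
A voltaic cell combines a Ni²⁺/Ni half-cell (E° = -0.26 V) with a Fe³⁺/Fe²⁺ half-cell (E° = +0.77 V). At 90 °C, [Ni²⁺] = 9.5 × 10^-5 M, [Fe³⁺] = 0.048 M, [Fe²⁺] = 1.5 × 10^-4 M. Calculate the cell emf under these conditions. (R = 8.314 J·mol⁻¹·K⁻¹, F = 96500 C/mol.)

The Fe³⁺/Fe²⁺ couple has the higher reduction potential and acts as the cathode, so E°_cell = +0.77 − (-0.26) = 1.03 V.
Balancing electrons gives n = 2; the reaction quotient is Q = [Ni²⁺]·[Fe²⁺]^2/[Fe³⁺]^2 = 9.28 × 10^-10.
E = E° − (RT/nF) ln Q = 1.03 − (8.314×363)/(2×96500) × (-20.798) = 1.030 + 0.325 = 1.355 V.

1.36 V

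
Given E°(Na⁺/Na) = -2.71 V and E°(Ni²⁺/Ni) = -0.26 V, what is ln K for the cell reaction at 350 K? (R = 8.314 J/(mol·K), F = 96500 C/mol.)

E°_cell = -0.26 − (-2.71) = 2.45 V, with n = 2 electrons transferred.
At equilibrium E = 0, so the Nernst equation gives ln K = nFE°/RT = (2)(96500)(2.45)/((8.314)(350)) = 162.50.

ln K = 162.5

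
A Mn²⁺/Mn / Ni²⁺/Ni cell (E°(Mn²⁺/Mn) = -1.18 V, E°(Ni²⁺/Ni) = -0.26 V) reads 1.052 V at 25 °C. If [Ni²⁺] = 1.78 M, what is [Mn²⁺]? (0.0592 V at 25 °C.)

From the Nernst equation, log Q = n(E° − E)/0.0592 = 2(0.92 − 1.052)/0.0592 = -4.459, so Q = 3.47 × 10^-5.
With Q = [Mn²⁺]/[Ni²⁺] and the known concentrations, [Mn²⁺] in the numerator gives [Mn²⁺] = 6.2 × 10^-5 M.

6.2 × 10^-5 M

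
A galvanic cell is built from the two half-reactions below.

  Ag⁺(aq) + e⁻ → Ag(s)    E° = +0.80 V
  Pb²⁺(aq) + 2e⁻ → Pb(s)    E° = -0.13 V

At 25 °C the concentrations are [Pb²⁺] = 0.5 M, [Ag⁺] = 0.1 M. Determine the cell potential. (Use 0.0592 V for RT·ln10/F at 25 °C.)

The Ag⁺/Ag couple has the higher reduction potential and acts as the cathode, so E°_cell = +0.80 − (-0.13) = 0.93 V.
Balancing electrons gives n = 2; the reaction quotient is Q = [Pb²⁺]/[Ag⁺]^2 = 50.0.
At 25 °C, E = E° − (0.0592/n) log Q = 0.93 − (0.0592/2)(1.699) = 0.930 − 0.050 = 0.880 V.

0.880 V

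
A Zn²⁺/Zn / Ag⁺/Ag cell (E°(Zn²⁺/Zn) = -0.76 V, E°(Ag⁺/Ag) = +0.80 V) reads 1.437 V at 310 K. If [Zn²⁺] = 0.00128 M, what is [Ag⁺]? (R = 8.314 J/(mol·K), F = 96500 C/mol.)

3.6 × 10^-4 M

From the Nernst equation, ln Q = nF(E° − E)/RT = 2×96500×(1.56 − 1.437)/(8.314×310) = 9.211, so Q = 1 × 10^4.
With Q = [Zn²⁺]/[Ag⁺]^2 and the known concentrations, [Ag⁺]^2 in the denominator gives [Ag⁺] = 3.6 × 10^-4 M.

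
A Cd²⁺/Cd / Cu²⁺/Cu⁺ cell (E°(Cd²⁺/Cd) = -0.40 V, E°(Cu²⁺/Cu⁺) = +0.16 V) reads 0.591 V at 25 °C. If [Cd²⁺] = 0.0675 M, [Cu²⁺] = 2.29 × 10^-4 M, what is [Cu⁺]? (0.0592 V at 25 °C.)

From the Nernst equation, log Q = n(E° − E)/0.0592 = 2(0.56 − 0.591)/0.0592 = -1.047, so Q = 0.0897.
With Q = [Cd²⁺]·[Cu⁺]^2/[Cu²⁺]^2 and the known concentrations, [Cu⁺]^2 in the numerator gives [Cu⁺] = 2.6 × 10^-4 M.

2.6 × 10^-4 M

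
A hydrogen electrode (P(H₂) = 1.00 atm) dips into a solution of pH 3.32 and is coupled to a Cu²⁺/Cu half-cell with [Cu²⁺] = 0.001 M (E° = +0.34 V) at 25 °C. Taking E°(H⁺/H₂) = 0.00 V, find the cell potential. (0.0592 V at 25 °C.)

0.45 V

The Cu²⁺/Cu couple is the cathode, so E°_cell = 0.34 V; n = 2.
[H⁺] = 10^(−3.32) = 4.8 × 10^-4 M, and Q = [H⁺]^2 / ([Cu²⁺]·P(H₂)) = 2.29 × 10^-4.
E = E° − (0.0592/2) log Q = 0.34 − (0.0592/2)(-3.640) = 0.448 V.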